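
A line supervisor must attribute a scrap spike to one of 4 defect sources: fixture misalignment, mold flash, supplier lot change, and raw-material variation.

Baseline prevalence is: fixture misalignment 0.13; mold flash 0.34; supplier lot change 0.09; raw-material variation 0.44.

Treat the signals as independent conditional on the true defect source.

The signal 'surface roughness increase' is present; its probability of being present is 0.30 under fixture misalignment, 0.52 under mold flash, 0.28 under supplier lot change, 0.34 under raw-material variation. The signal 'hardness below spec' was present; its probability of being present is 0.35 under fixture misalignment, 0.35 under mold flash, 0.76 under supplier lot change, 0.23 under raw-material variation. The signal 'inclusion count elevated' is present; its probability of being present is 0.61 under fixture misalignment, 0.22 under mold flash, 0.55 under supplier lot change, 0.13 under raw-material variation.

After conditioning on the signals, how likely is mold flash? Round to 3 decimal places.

0.368

By Bayes' rule with conditional independence, the unnormalized weight for each hypothesis is prior × ∏ likelihoods:
  fixture misalignment: 0.13 × 0.30 × 0.35 × 0.61 = 0.0083265
  mold flash: 0.34 × 0.52 × 0.35 × 0.22 = 0.013614
  supplier lot change: 0.09 × 0.28 × 0.76 × 0.55 = 0.010534
  raw-material variation: 0.44 × 0.34 × 0.23 × 0.13 = 0.004473
The unnormalized weights sum to 0.036947.
P(mold flash | evidence) = 0.013614 / 0.036947 ≈ 0.368.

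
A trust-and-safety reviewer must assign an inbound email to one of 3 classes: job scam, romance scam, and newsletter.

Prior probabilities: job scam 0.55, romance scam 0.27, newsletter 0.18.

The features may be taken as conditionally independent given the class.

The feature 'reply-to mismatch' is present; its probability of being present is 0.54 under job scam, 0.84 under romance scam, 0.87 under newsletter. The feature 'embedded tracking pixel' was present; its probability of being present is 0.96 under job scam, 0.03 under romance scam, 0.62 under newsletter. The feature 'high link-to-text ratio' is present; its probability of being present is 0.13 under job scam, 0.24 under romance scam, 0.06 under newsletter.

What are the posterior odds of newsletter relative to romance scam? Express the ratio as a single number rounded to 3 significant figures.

The normalizing constant cancels in an odds ratio, so compute prior × likelihood for the two hypotheses only:
  newsletter: 0.18 × 0.87 × 0.62 × 0.06 = 0.0058255
  romance scam: 0.27 × 0.84 × 0.03 × 0.24 = 0.001633
Posterior odds = 0.0058255 / 0.001633 ≈ 3.57.

3.57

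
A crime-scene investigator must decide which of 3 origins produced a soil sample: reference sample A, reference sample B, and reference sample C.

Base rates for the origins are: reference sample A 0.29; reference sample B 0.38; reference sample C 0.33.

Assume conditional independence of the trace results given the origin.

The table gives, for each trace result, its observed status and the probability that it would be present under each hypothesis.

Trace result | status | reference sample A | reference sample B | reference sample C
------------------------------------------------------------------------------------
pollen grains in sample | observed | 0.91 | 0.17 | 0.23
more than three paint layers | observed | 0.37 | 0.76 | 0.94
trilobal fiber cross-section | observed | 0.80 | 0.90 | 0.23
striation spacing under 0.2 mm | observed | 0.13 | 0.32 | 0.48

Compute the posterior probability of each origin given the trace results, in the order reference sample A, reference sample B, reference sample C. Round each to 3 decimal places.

Multiply each prior by the joint likelihood of the trace result pattern:
  reference sample A: 0.29 × 0.91 × 0.37 × 0.80 × 0.13 = 0.010155
  reference sample B: 0.38 × 0.17 × 0.76 × 0.90 × 0.32 = 0.01414
  reference sample C: 0.33 × 0.23 × 0.94 × 0.23 × 0.48 = 0.0078766
Marginal likelihood of the evidence = 0.032171.
P(reference sample A | evidence) = 0.010155 / 0.032171 ≈ 0.316
P(reference sample B | evidence) = 0.01414 / 0.032171 ≈ 0.440
P(reference sample C | evidence) = 0.0078766 / 0.032171 ≈ 0.245

0.316, 0.440, 0.245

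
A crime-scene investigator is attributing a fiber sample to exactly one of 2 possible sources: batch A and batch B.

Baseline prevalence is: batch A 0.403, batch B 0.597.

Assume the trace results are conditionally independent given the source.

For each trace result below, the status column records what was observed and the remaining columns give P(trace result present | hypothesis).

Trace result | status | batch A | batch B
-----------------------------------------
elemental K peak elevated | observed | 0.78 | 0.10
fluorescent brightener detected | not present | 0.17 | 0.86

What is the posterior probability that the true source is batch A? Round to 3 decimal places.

Multiply each prior by the joint likelihood of the trace result pattern (using 1 − P(present | H) for each absent trace result):
  batch A: 0.403 × 0.78 × (1 − 0.17) = 0.2609
  batch B: 0.597 × 0.10 × (1 − 0.86) = 0.008358
The unnormalized weights sum to 0.26926.
P(batch A | evidence) = 0.2609 / 0.26926 ≈ 0.969.

0.969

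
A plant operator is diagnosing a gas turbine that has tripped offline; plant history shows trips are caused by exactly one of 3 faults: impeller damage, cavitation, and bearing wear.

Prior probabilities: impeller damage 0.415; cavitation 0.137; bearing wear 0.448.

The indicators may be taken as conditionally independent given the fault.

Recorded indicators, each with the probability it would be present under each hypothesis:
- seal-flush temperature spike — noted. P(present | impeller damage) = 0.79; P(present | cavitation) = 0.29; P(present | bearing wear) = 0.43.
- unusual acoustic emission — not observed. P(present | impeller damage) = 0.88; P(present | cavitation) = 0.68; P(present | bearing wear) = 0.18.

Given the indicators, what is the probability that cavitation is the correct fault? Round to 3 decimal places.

0.061

For each hypothesis, the unnormalized posterior weight is prior × product of the indicator likelihoods (using 1 − P(present | H) for each absent indicator):
  impeller damage: 0.415 × 0.79 × (1 − 0.88) = 0.039342
  cavitation: 0.137 × 0.29 × (1 − 0.68) = 0.012714
  bearing wear: 0.448 × 0.43 × (1 − 0.18) = 0.15796
Marginal likelihood of the evidence = 0.21002.
P(cavitation | evidence) = 0.012714 / 0.21002 ≈ 0.061.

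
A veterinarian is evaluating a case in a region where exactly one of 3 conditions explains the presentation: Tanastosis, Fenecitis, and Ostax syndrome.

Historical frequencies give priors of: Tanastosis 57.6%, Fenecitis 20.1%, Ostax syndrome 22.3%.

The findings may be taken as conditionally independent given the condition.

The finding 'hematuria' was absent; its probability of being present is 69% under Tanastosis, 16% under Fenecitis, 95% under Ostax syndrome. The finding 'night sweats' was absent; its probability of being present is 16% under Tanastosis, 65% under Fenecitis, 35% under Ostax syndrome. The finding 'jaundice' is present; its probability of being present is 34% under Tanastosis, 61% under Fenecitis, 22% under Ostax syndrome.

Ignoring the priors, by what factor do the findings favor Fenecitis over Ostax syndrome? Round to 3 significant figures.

25.1

The Bayes factor is the ratio of the joint likelihoods of the evidence pattern under the two hypotheses (using 1 − P(present | H) for each absent finding).
  Fenecitis: (1 − 0.16) × (1 − 0.65) × 0.61 = 0.17934
  Ostax syndrome: (1 − 0.95) × (1 − 0.35) × 0.22 = 0.00715
Bayes factor = 0.17934 / 0.00715 ≈ 25.1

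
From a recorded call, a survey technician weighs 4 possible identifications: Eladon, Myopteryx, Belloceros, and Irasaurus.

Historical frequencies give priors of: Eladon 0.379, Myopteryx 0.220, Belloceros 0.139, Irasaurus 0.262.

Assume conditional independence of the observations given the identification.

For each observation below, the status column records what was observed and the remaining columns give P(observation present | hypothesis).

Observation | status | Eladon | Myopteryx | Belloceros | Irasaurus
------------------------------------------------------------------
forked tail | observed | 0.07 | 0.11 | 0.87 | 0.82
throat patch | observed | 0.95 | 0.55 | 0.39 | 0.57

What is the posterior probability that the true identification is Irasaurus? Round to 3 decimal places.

Multiply each prior by the joint likelihood of the evidence pattern:
  Eladon: 0.379 × 0.07 × 0.95 = 0.025204
  Myopteryx: 0.220 × 0.11 × 0.55 = 0.01331
  Belloceros: 0.139 × 0.87 × 0.39 = 0.047163
  Irasaurus: 0.262 × 0.82 × 0.57 = 0.12246
The unnormalized weights sum to 0.20814.
P(Irasaurus | evidence) = 0.12246 / 0.20814 ≈ 0.588.

0.588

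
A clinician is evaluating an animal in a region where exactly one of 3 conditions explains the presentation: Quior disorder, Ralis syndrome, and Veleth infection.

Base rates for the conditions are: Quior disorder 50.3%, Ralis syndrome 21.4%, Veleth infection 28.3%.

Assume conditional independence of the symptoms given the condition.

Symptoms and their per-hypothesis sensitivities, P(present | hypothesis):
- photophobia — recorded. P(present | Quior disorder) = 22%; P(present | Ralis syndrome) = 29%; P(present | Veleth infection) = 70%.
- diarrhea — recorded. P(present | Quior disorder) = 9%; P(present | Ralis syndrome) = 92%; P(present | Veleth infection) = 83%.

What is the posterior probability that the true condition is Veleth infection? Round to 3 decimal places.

By Bayes' rule with conditional independence, the unnormalized weight for each hypothesis is prior × ∏ likelihoods:
  Quior disorder: 0.503 × 0.22 × 0.09 = 0.0099594
  Ralis syndrome: 0.214 × 0.29 × 0.92 = 0.057095
  Veleth infection: 0.283 × 0.70 × 0.83 = 0.16442
Marginal likelihood of the evidence = 0.23148.
P(Veleth infection | evidence) = 0.16442 / 0.23148 ≈ 0.710.

0.710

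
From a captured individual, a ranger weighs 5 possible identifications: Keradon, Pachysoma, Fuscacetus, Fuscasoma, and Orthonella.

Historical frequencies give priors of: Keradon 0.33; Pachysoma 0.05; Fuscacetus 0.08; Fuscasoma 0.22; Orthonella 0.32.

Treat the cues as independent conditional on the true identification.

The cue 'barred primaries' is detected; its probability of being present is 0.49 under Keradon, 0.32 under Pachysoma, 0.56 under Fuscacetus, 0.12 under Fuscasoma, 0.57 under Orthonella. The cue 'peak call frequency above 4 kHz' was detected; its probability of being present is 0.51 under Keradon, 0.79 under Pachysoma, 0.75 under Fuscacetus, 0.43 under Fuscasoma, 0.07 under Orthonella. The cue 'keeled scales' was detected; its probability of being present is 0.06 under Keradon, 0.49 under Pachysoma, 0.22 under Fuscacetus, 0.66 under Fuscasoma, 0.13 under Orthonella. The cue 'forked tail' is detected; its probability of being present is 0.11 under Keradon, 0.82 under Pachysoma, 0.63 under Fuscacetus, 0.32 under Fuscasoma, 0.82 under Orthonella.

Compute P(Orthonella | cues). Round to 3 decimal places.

0.097

By Bayes' rule with conditional independence, the unnormalized weight for each hypothesis is prior × ∏ likelihoods:
  Keradon: 0.33 × 0.49 × 0.51 × 0.06 × 0.11 = 0.00054428
  Pachysoma: 0.05 × 0.32 × 0.79 × 0.49 × 0.82 = 0.0050788
  Fuscacetus: 0.08 × 0.56 × 0.75 × 0.22 × 0.63 = 0.004657
  Fuscasoma: 0.22 × 0.12 × 0.43 × 0.66 × 0.32 = 0.0023975
  Orthonella: 0.32 × 0.57 × 0.07 × 0.13 × 0.82 = 0.0013611
Marginal likelihood of the evidence = 0.014039.
P(Orthonella | evidence) = 0.0013611 / 0.014039 ≈ 0.097.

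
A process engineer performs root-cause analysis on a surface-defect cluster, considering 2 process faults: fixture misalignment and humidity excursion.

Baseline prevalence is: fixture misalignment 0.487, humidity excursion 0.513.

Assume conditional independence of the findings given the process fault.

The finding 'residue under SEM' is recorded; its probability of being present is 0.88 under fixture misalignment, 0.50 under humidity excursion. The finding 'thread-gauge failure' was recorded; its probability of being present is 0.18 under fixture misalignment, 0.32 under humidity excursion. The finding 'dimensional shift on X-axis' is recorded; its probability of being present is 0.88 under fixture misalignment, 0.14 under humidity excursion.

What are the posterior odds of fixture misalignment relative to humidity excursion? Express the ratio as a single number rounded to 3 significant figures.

The normalizing constant cancels in an odds ratio, so compute prior × likelihood for the two hypotheses only:
  fixture misalignment: 0.487 × 0.88 × 0.18 × 0.88 = 0.067884
  humidity excursion: 0.513 × 0.50 × 0.32 × 0.14 = 0.011491
Posterior odds = 0.067884 / 0.011491 ≈ 5.91.

5.91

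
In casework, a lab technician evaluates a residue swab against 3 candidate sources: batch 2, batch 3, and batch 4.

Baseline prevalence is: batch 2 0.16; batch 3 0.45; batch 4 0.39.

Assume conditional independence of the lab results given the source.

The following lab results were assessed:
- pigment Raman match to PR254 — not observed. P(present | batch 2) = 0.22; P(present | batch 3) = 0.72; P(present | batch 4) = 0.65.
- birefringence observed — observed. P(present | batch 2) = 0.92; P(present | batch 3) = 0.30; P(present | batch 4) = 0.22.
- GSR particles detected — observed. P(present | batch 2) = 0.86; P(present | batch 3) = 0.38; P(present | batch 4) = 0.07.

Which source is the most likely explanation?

batch 2

For each hypothesis, the unnormalized posterior weight is prior × product of the lab result likelihoods (using 1 − P(present | H) for each absent lab result):
  batch 2: 0.16 × (1 − 0.22) × 0.92 × 0.86 = 0.098742
  batch 3: 0.45 × (1 − 0.72) × 0.30 × 0.38 = 0.014364
  batch 4: 0.39 × (1 − 0.65) × 0.22 × 0.07 = 0.0021021
Marginal likelihood of the evidence = 0.11521.
P(batch 2 | evidence) ≈ 0.098742 / 0.11521 ≈ 0.857
P(batch 3 | evidence) ≈ 0.014364 / 0.11521 ≈ 0.125
P(batch 4 | evidence) ≈ 0.0021021 / 0.11521 ≈ 0.018
The largest is 0.857, so batch 2 is most probable.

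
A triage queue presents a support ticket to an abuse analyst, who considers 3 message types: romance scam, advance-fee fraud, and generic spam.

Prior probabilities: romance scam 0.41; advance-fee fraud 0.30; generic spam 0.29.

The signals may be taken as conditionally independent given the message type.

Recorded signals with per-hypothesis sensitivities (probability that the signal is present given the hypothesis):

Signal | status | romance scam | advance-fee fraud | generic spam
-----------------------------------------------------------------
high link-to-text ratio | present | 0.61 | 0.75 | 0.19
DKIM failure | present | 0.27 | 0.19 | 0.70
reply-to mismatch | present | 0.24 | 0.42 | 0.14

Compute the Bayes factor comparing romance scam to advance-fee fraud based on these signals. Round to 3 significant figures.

0.660

Take the product of per-signal likelihoods under each hypothesis, then divide.
  romance scam: 0.61 × 0.27 × 0.24 = 0.039528
  advance-fee fraud: 0.75 × 0.19 × 0.42 = 0.05985
Bayes factor = 0.039528 / 0.05985 ≈ 0.660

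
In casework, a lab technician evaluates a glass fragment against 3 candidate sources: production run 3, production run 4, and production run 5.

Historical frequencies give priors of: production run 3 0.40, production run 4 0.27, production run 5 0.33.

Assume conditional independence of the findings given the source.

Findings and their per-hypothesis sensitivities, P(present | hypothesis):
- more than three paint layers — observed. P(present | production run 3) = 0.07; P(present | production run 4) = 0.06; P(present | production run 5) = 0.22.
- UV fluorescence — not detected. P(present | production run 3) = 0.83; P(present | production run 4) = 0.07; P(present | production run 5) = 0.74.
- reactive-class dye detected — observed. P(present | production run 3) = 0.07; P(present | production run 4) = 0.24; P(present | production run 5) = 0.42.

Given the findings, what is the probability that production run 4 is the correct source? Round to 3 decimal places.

0.304

By Bayes' rule with conditional independence, the unnormalized weight for each hypothesis is prior × ∏ likelihoods (using 1 − P(present | H) for each absent finding):
  production run 3: 0.40 × 0.07 × (1 − 0.83) × 0.07 = 0.0003332
  production run 4: 0.27 × 0.06 × (1 − 0.07) × 0.24 = 0.0036158
  production run 5: 0.33 × 0.22 × (1 − 0.74) × 0.42 = 0.0079279
Normalizing constant Z = 0.0003332 + 0.0036158 + 0.0079279 = 0.011877.
P(production run 4 | evidence) = 0.0036158 / 0.011877 ≈ 0.304.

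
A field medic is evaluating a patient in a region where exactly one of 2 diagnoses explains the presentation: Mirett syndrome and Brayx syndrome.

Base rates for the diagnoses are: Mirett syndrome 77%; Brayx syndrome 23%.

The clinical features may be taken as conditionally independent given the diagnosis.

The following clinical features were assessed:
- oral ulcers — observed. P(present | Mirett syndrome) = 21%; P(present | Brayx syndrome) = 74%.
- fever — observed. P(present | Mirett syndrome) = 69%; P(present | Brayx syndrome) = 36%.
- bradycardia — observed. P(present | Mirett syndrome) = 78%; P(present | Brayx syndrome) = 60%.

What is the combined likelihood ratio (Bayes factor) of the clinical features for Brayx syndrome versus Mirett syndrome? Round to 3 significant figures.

Take the product of per-clinical feature likelihoods under each hypothesis, then divide.
  Brayx syndrome: 0.74 × 0.36 × 0.60 = 0.15984
  Mirett syndrome: 0.21 × 0.69 × 0.78 = 0.11302
Bayes factor = 0.15984 / 0.11302 ≈ 1.41

1.41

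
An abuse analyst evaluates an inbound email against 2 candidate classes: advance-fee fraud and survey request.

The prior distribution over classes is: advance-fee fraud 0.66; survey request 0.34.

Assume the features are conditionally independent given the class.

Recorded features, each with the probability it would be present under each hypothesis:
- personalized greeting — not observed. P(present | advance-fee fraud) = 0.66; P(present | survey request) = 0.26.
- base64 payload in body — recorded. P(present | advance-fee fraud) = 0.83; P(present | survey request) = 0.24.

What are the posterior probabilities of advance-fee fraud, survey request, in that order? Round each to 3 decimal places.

Multiply each prior by the joint likelihood of the feature pattern (using 1 − P(present | H) for each absent feature):
  advance-fee fraud: 0.66 × (1 − 0.66) × 0.83 = 0.18625
  survey request: 0.34 × (1 − 0.26) × 0.24 = 0.060384
The unnormalized weights sum to 0.24664.
P(advance-fee fraud | evidence) = 0.18625 / 0.24664 ≈ 0.755
P(survey request | evidence) = 0.060384 / 0.24664 ≈ 0.245

0.755, 0.245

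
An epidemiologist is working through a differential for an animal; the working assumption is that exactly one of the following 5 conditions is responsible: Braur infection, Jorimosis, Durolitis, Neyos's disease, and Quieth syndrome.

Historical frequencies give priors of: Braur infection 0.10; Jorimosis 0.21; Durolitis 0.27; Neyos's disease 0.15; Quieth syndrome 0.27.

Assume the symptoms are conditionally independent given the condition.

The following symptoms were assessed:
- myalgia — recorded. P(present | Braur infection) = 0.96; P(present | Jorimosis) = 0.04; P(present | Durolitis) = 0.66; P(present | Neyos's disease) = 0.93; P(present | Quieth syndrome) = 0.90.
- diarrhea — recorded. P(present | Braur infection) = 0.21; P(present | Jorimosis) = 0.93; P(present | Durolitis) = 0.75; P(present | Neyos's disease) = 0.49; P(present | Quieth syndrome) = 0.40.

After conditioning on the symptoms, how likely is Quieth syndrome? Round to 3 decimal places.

0.297

For each hypothesis, the unnormalized posterior weight is prior × product of the symptom likelihoods:
  Braur infection: 0.10 × 0.96 × 0.21 = 0.02016
  Jorimosis: 0.21 × 0.04 × 0.93 = 0.007812
  Durolitis: 0.27 × 0.66 × 0.75 = 0.13365
  Neyos's disease: 0.15 × 0.93 × 0.49 = 0.068355
  Quieth syndrome: 0.27 × 0.90 × 0.40 = 0.0972
The unnormalized weights sum to 0.32718.
P(Quieth syndrome | evidence) = 0.0972 / 0.32718 ≈ 0.297.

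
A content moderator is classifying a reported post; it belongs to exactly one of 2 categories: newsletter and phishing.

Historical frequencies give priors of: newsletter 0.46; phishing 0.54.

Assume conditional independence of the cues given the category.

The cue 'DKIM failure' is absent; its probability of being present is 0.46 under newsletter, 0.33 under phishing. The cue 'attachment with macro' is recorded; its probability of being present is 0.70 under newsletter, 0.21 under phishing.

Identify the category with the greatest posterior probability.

Multiply each prior by the joint likelihood of the cue pattern (using 1 − P(present | H) for each absent cue):
  newsletter: 0.46 × (1 − 0.46) × 0.70 = 0.17388
  phishing: 0.54 × (1 − 0.33) × 0.21 = 0.075978
The unnormalized weights sum to 0.24986.
P(newsletter | evidence) ≈ 0.17388 / 0.24986 ≈ 0.696
P(phishing | evidence) ≈ 0.075978 / 0.24986 ≈ 0.304
The largest is 0.696, so newsletter is most probable.

newsletter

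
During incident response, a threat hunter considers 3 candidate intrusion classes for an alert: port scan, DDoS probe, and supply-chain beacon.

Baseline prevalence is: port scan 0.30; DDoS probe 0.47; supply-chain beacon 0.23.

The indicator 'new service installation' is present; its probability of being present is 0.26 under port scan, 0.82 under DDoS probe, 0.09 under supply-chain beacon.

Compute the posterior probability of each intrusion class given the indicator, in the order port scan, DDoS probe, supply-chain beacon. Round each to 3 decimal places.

0.161, 0.796, 0.043

By Bayes' rule, the unnormalized weight for each hypothesis is prior × likelihood:
  port scan: 0.30 × 0.26 = 0.078
  DDoS probe: 0.47 × 0.82 = 0.3854
  supply-chain beacon: 0.23 × 0.09 = 0.0207
Marginal likelihood of the evidence = 0.4841.
P(port scan | evidence) = 0.078 / 0.4841 ≈ 0.161
P(DDoS probe | evidence) = 0.3854 / 0.4841 ≈ 0.796
P(supply-chain beacon | evidence) = 0.0207 / 0.4841 ≈ 0.043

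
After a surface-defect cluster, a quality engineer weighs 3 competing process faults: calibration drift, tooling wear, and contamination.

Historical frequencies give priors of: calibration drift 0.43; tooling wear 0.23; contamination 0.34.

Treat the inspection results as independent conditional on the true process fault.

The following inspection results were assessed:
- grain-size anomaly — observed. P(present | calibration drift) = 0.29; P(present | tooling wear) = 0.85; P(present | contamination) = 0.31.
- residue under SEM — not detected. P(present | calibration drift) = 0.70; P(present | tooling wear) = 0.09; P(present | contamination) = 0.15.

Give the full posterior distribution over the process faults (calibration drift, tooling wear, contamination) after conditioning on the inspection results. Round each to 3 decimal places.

0.123, 0.583, 0.294

For each hypothesis, the unnormalized posterior weight is prior × product of the inspection result likelihoods (using 1 − P(present | H) for each absent inspection result):
  calibration drift: 0.43 × 0.29 × (1 − 0.70) = 0.03741
  tooling wear: 0.23 × 0.85 × (1 − 0.09) = 0.17791
  contamination: 0.34 × 0.31 × (1 − 0.15) = 0.08959
Marginal likelihood of the evidence = 0.30491.
P(calibration drift | evidence) = 0.03741 / 0.30491 ≈ 0.123
P(tooling wear | evidence) = 0.17791 / 0.30491 ≈ 0.583
P(contamination | evidence) = 0.08959 / 0.30491 ≈ 0.294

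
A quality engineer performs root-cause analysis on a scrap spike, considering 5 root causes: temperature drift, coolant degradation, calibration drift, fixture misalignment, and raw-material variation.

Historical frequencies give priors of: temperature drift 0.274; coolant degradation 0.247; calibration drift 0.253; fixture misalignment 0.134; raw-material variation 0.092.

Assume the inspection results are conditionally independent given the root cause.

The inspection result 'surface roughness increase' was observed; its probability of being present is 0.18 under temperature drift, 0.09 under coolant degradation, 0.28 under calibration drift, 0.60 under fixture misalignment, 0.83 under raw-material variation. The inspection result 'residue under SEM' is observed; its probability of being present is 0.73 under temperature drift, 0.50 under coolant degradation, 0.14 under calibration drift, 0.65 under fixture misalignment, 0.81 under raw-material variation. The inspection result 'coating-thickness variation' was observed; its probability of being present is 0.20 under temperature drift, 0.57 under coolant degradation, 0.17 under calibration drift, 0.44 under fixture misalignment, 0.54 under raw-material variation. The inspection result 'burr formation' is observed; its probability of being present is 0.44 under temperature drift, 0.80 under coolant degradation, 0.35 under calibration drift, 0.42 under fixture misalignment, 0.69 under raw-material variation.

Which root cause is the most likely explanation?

raw-material variation

For each hypothesis, the unnormalized posterior weight is prior × product of the inspection result likelihoods:
  temperature drift: 0.274 × 0.18 × 0.73 × 0.20 × 0.44 = 0.0031683
  coolant degradation: 0.247 × 0.09 × 0.50 × 0.57 × 0.80 = 0.0050684
  calibration drift: 0.253 × 0.28 × 0.14 × 0.17 × 0.35 = 0.0005901
  fixture misalignment: 0.134 × 0.60 × 0.65 × 0.44 × 0.42 = 0.0096576
  raw-material variation: 0.092 × 0.83 × 0.81 × 0.54 × 0.69 = 0.023046
The unnormalized weights sum to 0.04153.
P(temperature drift | evidence) ≈ 0.0031683 / 0.04153 ≈ 0.076
P(coolant degradation | evidence) ≈ 0.0050684 / 0.04153 ≈ 0.122
P(calibration drift | evidence) ≈ 0.0005901 / 0.04153 ≈ 0.014
P(fixture misalignment | evidence) ≈ 0.0096576 / 0.04153 ≈ 0.233
P(raw-material variation | evidence) ≈ 0.023046 / 0.04153 ≈ 0.555
The largest is 0.555, so raw-material variation is most probable.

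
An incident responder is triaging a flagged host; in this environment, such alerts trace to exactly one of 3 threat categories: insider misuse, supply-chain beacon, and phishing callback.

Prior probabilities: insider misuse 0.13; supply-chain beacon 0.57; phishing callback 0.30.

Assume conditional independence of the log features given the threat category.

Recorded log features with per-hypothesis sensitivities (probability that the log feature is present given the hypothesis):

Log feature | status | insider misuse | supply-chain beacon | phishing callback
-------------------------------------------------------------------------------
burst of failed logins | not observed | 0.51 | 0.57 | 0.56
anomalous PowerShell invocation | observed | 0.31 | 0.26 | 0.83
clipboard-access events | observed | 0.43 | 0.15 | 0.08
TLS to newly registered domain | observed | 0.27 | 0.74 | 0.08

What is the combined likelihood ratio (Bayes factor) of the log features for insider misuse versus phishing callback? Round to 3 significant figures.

Joint likelihood of the log feature pattern under each hypothesis (using 1 − P(present | H) for each absent log feature):
  insider misuse: (1 − 0.51) × 0.31 × 0.43 × 0.27 = 0.017636
  phishing callback: (1 − 0.56) × 0.83 × 0.08 × 0.08 = 0.0023373
Bayes factor = 0.017636 / 0.0023373 ≈ 7.55

7.55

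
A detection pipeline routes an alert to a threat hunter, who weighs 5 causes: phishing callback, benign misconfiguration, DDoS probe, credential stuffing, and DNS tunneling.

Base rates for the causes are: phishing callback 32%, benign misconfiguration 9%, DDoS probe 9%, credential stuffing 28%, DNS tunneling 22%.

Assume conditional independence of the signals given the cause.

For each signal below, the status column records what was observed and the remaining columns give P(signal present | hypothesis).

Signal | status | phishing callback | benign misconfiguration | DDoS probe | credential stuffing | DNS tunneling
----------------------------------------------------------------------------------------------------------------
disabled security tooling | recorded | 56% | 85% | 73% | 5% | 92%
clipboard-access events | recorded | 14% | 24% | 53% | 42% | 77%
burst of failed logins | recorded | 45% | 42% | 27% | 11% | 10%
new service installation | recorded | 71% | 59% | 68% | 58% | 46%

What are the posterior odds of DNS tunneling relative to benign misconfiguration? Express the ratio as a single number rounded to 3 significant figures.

1.58

The normalizing constant cancels in an odds ratio, so compute prior × likelihood for the two hypotheses only:
  DNS tunneling: 0.22 × 0.92 × 0.77 × 0.10 × 0.46 = 0.007169
  benign misconfiguration: 0.09 × 0.85 × 0.24 × 0.42 × 0.59 = 0.0045496
Posterior odds = 0.007169 / 0.0045496 ≈ 1.58.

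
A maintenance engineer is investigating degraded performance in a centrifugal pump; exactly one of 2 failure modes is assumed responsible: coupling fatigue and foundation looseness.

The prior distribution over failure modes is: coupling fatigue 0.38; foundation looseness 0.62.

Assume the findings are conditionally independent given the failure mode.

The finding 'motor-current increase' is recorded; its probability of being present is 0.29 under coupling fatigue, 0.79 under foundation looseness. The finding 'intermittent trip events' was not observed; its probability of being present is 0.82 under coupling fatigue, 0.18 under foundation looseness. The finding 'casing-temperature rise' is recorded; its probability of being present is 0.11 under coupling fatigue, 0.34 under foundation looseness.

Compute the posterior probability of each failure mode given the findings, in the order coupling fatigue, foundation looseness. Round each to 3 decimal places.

0.016, 0.984

For each hypothesis, the unnormalized posterior weight is prior × product of the finding likelihoods (using 1 − P(present | H) for each absent finding):
  coupling fatigue: 0.38 × 0.29 × (1 − 0.82) × 0.11 = 0.002182
  foundation looseness: 0.62 × 0.79 × (1 − 0.18) × 0.34 = 0.13656
The unnormalized weights sum to 0.13874.
P(coupling fatigue | evidence) = 0.002182 / 0.13874 ≈ 0.016
P(foundation looseness | evidence) = 0.13656 / 0.13874 ≈ 0.984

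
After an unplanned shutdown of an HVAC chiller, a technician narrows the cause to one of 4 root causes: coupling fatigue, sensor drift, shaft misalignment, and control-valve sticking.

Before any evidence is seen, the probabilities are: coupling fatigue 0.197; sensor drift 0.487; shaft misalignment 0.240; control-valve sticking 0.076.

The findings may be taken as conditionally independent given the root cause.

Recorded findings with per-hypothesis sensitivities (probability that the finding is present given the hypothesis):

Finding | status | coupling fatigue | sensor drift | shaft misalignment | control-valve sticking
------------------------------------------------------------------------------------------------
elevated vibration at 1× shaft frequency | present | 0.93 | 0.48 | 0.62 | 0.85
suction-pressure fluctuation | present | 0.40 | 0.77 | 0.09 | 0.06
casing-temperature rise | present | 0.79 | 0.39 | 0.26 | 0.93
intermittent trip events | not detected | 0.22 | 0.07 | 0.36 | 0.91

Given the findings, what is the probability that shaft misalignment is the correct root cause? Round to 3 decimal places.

Multiply each prior by the joint likelihood of the evidence pattern (using 1 − P(present | H) for each absent finding):
  coupling fatigue: 0.197 × 0.93 × 0.40 × 0.79 × (1 − 0.22) = 0.045158
  sensor drift: 0.487 × 0.48 × 0.77 × 0.39 × (1 − 0.07) = 0.065284
  shaft misalignment: 0.240 × 0.62 × 0.09 × 0.26 × (1 − 0.36) = 0.0022284
  control-valve sticking: 0.076 × 0.85 × 0.06 × 0.93 × (1 − 0.91) = 0.00032442
Marginal likelihood of the evidence = 0.11299.
P(shaft misalignment | evidence) = 0.0022284 / 0.11299 ≈ 0.020.

0.020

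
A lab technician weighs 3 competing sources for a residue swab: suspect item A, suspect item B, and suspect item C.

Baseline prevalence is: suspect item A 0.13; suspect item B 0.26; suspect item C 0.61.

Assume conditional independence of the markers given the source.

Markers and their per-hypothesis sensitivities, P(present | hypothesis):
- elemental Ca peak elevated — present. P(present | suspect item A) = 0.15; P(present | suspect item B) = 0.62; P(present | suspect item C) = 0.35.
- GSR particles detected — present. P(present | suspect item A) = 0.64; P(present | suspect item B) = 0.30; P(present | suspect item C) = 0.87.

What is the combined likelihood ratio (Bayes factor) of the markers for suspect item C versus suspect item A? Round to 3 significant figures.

3.17

The Bayes factor is the ratio of the joint likelihoods of the marker pattern under the two hypotheses.
  suspect item C: 0.35 × 0.87 = 0.3045
  suspect item A: 0.15 × 0.64 = 0.096
Bayes factor = 0.3045 / 0.096 ≈ 3.17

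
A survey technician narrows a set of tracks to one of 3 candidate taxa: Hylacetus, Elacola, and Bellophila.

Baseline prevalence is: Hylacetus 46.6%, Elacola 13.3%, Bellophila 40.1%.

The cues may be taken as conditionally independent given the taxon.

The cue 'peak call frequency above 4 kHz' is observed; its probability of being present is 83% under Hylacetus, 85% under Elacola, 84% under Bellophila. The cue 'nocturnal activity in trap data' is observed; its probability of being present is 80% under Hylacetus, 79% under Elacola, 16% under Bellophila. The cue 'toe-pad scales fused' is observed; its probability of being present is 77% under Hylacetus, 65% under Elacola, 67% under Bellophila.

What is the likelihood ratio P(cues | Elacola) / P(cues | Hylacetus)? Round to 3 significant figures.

0.854

Joint likelihood of the cue pattern under each hypothesis:
  Elacola: 0.85 × 0.79 × 0.65 = 0.43648
  Hylacetus: 0.83 × 0.80 × 0.77 = 0.51128
Bayes factor = 0.43648 / 0.51128 ≈ 0.854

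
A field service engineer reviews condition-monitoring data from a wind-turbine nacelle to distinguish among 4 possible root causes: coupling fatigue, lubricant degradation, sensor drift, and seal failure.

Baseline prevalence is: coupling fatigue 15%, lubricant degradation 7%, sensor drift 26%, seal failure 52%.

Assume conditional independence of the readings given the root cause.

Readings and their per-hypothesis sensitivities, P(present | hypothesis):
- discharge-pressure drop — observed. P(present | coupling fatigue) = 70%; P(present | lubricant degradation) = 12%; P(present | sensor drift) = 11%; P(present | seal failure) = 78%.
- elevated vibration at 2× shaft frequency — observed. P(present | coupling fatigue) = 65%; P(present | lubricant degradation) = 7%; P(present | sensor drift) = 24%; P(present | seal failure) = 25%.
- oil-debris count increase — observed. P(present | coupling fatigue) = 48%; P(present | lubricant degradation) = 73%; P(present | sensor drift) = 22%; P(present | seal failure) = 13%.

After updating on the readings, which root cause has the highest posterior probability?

coupling fatigue

By Bayes' rule with conditional independence, the unnormalized weight for each hypothesis is prior × ∏ likelihoods:
  coupling fatigue: 0.15 × 0.70 × 0.65 × 0.48 = 0.03276
  lubricant degradation: 0.07 × 0.12 × 0.07 × 0.73 = 0.00042924
  sensor drift: 0.26 × 0.11 × 0.24 × 0.22 = 0.0015101
  seal failure: 0.52 × 0.78 × 0.25 × 0.13 = 0.013182
Normalizing constant Z = 0.03276 + 0.00042924 + 0.0015101 + 0.013182 = 0.047881.
P(coupling fatigue | evidence) ≈ 0.03276 / 0.047881 ≈ 0.684
P(lubricant degradation | evidence) ≈ 0.00042924 / 0.047881 ≈ 0.009
P(sensor drift | evidence) ≈ 0.0015101 / 0.047881 ≈ 0.032
P(seal failure | evidence) ≈ 0.013182 / 0.047881 ≈ 0.275
The largest is 0.684, so coupling fatigue is most probable.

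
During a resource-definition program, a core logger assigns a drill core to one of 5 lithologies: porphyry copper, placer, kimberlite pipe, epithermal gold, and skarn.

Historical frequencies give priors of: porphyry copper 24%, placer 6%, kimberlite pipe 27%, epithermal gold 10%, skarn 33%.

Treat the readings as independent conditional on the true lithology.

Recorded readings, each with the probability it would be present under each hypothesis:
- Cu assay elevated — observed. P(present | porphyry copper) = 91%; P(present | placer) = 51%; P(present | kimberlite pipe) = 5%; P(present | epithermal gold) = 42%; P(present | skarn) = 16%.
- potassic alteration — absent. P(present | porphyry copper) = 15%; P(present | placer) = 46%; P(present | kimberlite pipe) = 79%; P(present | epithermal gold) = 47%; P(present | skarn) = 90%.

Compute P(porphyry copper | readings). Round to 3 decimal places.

For each hypothesis, the unnormalized posterior weight is prior × product of the reading likelihoods (using 1 − P(present | H) for each absent reading):
  porphyry copper: 0.24 × 0.91 × (1 − 0.15) = 0.18564
  placer: 0.06 × 0.51 × (1 − 0.46) = 0.016524
  kimberlite pipe: 0.27 × 0.05 × (1 − 0.79) = 0.002835
  epithermal gold: 0.10 × 0.42 × (1 − 0.47) = 0.02226
  skarn: 0.33 × 0.16 × (1 − 0.90) = 0.00528
Normalizing constant Z = 0.18564 + 0.016524 + 0.002835 + 0.02226 + 0.00528 = 0.23254.
P(porphyry copper | evidence) = 0.18564 / 0.23254 ≈ 0.798.

0.798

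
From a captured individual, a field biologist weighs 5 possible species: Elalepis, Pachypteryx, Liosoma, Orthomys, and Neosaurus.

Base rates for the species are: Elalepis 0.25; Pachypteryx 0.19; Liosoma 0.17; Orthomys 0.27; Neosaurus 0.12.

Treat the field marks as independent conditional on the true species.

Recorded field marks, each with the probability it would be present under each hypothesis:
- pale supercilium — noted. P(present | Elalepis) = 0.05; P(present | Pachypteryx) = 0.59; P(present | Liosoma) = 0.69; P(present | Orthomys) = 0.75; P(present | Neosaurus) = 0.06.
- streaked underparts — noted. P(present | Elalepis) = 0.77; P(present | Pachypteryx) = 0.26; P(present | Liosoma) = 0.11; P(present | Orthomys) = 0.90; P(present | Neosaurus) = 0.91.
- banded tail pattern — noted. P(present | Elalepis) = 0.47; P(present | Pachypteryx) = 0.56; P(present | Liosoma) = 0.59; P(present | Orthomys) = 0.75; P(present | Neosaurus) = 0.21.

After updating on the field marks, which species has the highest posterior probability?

Multiply each prior by the joint likelihood of the field mark pattern:
  Elalepis: 0.25 × 0.05 × 0.77 × 0.47 = 0.0045238
  Pachypteryx: 0.19 × 0.59 × 0.26 × 0.56 = 0.016322
  Liosoma: 0.17 × 0.69 × 0.11 × 0.59 = 0.0076128
  Orthomys: 0.27 × 0.75 × 0.90 × 0.75 = 0.13669
  Neosaurus: 0.12 × 0.06 × 0.91 × 0.21 = 0.0013759
The unnormalized weights sum to 0.16652.
P(Elalepis | evidence) ≈ 0.0045238 / 0.16652 ≈ 0.027
P(Pachypteryx | evidence) ≈ 0.016322 / 0.16652 ≈ 0.098
P(Liosoma | evidence) ≈ 0.0076128 / 0.16652 ≈ 0.046
P(Orthomys | evidence) ≈ 0.13669 / 0.16652 ≈ 0.821
P(Neosaurus | evidence) ≈ 0.0013759 / 0.16652 ≈ 0.008
The largest is 0.821, so Orthomys is most probable.

Orthomys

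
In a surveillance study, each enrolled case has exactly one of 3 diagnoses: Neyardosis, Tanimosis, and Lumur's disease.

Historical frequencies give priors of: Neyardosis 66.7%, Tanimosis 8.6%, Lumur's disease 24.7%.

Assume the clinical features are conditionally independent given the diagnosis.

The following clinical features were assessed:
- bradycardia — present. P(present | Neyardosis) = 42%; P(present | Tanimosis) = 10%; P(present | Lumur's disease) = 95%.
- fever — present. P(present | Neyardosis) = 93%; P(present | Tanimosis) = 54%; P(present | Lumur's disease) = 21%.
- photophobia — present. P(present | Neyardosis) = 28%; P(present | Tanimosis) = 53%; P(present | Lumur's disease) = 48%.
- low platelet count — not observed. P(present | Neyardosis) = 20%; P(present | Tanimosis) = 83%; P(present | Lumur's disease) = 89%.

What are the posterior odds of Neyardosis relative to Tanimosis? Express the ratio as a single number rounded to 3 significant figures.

139

Unnormalized posterior weight (prior times the clinical feature likelihoods) for each of the two hypotheses (using 1 − P(present | H) for each absent clinical feature):
  Neyardosis: 0.667 × 0.42 × 0.93 × 0.28 × (1 − 0.20) = 0.058359
  Tanimosis: 0.086 × 0.10 × 0.54 × 0.53 × (1 − 0.83) = 0.00041842
Posterior odds = 0.058359 / 0.00041842 ≈ 139.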